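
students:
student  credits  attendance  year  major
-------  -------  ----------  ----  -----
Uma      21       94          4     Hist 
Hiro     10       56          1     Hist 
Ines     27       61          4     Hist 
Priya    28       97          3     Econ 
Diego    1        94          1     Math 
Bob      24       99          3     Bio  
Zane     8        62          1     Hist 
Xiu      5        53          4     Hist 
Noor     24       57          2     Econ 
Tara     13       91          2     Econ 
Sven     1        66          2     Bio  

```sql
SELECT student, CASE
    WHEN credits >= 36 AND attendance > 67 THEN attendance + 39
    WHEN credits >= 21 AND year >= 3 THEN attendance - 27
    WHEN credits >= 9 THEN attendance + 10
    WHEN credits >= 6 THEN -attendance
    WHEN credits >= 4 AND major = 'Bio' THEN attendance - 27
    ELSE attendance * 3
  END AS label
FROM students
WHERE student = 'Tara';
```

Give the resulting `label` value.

student = Tara: credits=13, attendance=91, year=2, major=Econ.
credits >= 36 AND attendance > 67 → false
credits >= 21 AND year >= 3 → false
credits >= 9 → true → 101

101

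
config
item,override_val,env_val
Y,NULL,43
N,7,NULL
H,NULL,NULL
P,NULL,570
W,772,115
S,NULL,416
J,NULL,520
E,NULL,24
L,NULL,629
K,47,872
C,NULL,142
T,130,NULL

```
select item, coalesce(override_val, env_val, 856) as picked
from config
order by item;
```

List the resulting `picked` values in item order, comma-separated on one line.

142, 24, 856, 520, 47, 629, 7, 570, 416, 130, 772, 43

item=C: override_val=NULL, env_val=142 → 142
item=E: override_val=NULL, env_val=24 → 24
item=H: override_val=NULL, env_val=NULL, → literal 856 → 856
item=J: override_val=NULL, env_val=520 → 520
item=K: override_val=47 → 47
item=L: override_val=NULL, env_val=629 → 629
item=N: override_val=7 → 7
item=P: override_val=NULL, env_val=570 → 570
item=S: override_val=NULL, env_val=416 → 416
item=T: override_val=130 → 130
item=W: override_val=772 → 772
item=Y: override_val=NULL, env_val=43 → 43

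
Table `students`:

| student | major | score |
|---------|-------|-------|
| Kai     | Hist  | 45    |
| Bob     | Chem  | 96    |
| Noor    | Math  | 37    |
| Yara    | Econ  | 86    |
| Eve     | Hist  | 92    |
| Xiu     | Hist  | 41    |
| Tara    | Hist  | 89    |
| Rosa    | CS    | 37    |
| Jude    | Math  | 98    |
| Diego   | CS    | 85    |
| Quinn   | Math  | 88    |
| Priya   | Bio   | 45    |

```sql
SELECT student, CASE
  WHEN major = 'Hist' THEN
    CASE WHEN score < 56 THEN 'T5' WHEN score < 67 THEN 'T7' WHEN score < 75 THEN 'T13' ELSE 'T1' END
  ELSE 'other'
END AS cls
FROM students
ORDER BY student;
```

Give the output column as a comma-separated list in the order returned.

other, other, T1, other, T5, other, other, other, other, T1, T5, other

student=Bob: major='Chem' → outer ELSE → other
student=Diego: major='CS' → outer ELSE → other
student=Eve: major='Hist' → inner[ELSE] → T1
student=Jude: major='Math' → outer ELSE → other
student=Kai: major='Hist' → inner[score < 56] → T5
student=Noor: major='Math' → outer ELSE → other
student=Priya: major='Bio' → outer ELSE → other
student=Quinn: major='Math' → outer ELSE → other
student=Rosa: major='CS' → outer ELSE → other
student=Tara: major='Hist' → inner[ELSE] → T1
student=Xiu: major='Hist' → inner[score < 56] → T5
student=Yara: major='Econ' → outer ELSE → other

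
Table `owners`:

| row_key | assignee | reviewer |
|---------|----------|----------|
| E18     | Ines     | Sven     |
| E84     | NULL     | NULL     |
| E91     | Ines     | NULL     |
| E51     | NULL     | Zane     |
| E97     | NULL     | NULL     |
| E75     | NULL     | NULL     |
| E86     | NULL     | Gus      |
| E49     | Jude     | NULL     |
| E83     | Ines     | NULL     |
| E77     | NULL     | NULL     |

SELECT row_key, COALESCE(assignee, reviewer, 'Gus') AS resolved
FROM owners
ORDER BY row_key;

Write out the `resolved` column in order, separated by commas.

row_key=E18: assignee=Ines → Ines
row_key=E49: assignee=Jude → Jude
row_key=E51: assignee=NULL, reviewer=Zane → Zane
row_key=E75: assignee=NULL, reviewer=NULL, → literal Gus → Gus
row_key=E77: assignee=NULL, reviewer=NULL, → literal Gus → Gus
row_key=E83: assignee=Ines → Ines
row_key=E84: assignee=NULL, reviewer=NULL, → literal Gus → Gus
row_key=E86: assignee=NULL, reviewer=Gus → Gus
row_key=E91: assignee=Ines → Ines
row_key=E97: assignee=NULL, reviewer=NULL, → literal Gus → Gus

Ines, Jude, Zane, Gus, Gus, Ines, Gus, Gus, Ines, Gus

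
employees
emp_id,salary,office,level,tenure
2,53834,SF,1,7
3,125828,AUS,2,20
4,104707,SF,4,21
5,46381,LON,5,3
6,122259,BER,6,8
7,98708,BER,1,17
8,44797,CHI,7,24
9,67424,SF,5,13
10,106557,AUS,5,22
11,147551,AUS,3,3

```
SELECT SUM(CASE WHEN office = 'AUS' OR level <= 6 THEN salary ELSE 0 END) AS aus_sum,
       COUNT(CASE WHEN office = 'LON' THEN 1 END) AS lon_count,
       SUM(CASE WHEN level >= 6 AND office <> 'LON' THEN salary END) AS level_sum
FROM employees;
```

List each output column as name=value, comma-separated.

aus_sum=873249, lon_count=1, level_sum=167056

[aus_sum: office = 'AUS' OR level <= 6]
emp_id=2: ✓ → 53834
emp_id=3: ✓ → 125828
emp_id=4: ✓ → 104707
emp_id=5: ✓ → 46381
emp_id=6: ✓ → 122259
emp_id=7: ✓ → 98708
emp_id=8: ✗
emp_id=9: ✓ → 67424
emp_id=10: ✓ → 106557
emp_id=11: ✓ → 147551
aus_sum = 53834 + 125828 + 104707 + 46381 + 122259 + 98708 + 67424 + 106557 + 147551 = 873249
—
[lon_count: office = 'LON']
emp_id=2: ✗
emp_id=3: ✗
emp_id=4: ✗
emp_id=5: ✓ → 1
emp_id=6: ✗
emp_id=7: ✗
emp_id=8: ✗
emp_id=9: ✗
emp_id=10: ✗
emp_id=11: ✗
lon_count = COUNT(1) = 1
—
[level_sum: level >= 6 AND office <> 'LON']
emp_id=2: ✗
emp_id=3: ✗
emp_id=4: ✗
emp_id=5: ✗
emp_id=6: ✓ → 122259
emp_id=7: ✗
emp_id=8: ✓ → 44797
emp_id=9: ✗
emp_id=10: ✗
emp_id=11: ✗
level_sum = 122259 + 44797 = 167056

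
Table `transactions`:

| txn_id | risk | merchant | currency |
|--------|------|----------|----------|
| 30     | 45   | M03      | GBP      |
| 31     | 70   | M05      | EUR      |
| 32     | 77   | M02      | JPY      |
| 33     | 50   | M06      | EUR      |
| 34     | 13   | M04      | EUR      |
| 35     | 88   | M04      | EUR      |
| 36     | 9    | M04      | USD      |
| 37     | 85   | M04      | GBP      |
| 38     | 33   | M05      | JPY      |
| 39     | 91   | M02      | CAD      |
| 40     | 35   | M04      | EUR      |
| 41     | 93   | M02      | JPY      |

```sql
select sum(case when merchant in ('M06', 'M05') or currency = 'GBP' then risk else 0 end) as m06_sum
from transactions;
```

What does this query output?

283

txn_id=30: ✓ → 45
txn_id=31: ✓ → 70
txn_id=32: ✗
txn_id=33: ✓ → 50
txn_id=34: ✗
txn_id=35: ✗
txn_id=36: ✗
txn_id=37: ✓ → 85
txn_id=38: ✓ → 33
txn_id=39: ✗
txn_id=40: ✗
txn_id=41: ✗
m06_sum = 45 + 70 + 50 + 85 + 33 = 283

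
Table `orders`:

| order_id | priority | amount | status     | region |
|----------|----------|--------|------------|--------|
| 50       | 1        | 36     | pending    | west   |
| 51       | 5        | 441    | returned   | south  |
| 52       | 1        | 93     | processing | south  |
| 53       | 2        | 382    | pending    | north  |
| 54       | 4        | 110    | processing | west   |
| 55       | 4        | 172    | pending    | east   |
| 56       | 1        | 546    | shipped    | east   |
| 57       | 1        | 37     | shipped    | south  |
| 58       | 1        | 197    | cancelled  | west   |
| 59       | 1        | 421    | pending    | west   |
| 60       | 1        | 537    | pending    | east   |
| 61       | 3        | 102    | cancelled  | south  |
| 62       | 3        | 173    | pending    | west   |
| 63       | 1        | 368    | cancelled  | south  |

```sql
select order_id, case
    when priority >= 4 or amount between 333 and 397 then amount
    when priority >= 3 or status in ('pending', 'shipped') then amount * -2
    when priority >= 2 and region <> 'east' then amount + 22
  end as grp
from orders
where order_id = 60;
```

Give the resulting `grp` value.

-1074

order_id = 60: priority=1, amount=537, status=pending, region=east.
priority >= 4 or amount between 333 and 397 → false
priority >= 3 or status in ('pending', 'shipped') → true → -1074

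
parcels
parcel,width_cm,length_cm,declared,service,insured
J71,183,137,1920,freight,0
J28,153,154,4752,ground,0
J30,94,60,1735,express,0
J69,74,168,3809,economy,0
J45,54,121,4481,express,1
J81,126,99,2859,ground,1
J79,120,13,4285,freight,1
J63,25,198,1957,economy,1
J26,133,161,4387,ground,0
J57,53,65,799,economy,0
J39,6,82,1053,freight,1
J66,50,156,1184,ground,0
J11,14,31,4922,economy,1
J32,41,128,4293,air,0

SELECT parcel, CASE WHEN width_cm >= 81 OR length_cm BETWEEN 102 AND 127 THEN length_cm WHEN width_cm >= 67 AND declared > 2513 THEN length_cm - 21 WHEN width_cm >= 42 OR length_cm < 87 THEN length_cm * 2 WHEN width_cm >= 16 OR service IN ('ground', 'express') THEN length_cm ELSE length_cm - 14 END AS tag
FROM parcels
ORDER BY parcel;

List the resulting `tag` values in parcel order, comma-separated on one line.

62, 161, 154, 60, 128, 164, 121, 130, 198, 312, 147, 137, 13, 99

parcel=J11: width_cm >= 42 OR length_cm < 87 → 62
parcel=J26: width_cm >= 81 OR length_cm BETWEEN 102 AND 127 → 161
parcel=J28: width_cm >= 81 OR length_cm BETWEEN 102 AND 127 → 154
parcel=J30: width_cm >= 81 OR length_cm BETWEEN 102 AND 127 → 60
parcel=J32: width_cm >= 16 OR service IN ('ground', 'express') → 128
parcel=J39: width_cm >= 42 OR length_cm < 87 → 164
parcel=J45: width_cm >= 81 OR length_cm BETWEEN 102 AND 127 → 121
parcel=J57: width_cm >= 42 OR length_cm < 87 → 130
parcel=J63: width_cm >= 16 OR service IN ('ground', 'express') → 198
parcel=J66: width_cm >= 42 OR length_cm < 87 → 312
parcel=J69: width_cm >= 67 AND declared > 2513 → 147
parcel=J71: width_cm >= 81 OR length_cm BETWEEN 102 AND 127 → 137
parcel=J79: width_cm >= 81 OR length_cm BETWEEN 102 AND 127 → 13
parcel=J81: width_cm >= 81 OR length_cm BETWEEN 102 AND 127 → 99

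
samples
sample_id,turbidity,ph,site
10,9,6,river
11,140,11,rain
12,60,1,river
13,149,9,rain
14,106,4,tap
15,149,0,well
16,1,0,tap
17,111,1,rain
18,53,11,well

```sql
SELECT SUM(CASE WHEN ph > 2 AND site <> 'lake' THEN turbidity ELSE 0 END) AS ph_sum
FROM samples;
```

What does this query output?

sample_id=10: ✓ → 9
sample_id=11: ✓ → 140
sample_id=12: ✗
sample_id=13: ✓ → 149
sample_id=14: ✓ → 106
sample_id=15: ✗
sample_id=16: ✗
sample_id=17: ✗
sample_id=18: ✓ → 53
ph_sum = 9 + 140 + 149 + 106 + 53 = 457

457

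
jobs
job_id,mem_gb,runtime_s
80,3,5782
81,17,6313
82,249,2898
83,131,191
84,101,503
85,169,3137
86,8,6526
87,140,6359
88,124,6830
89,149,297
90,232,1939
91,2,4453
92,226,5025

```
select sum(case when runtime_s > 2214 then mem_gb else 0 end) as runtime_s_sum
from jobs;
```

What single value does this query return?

938

job_id=80: ✓ → 3
job_id=81: ✓ → 17
job_id=82: ✓ → 249
job_id=83: ✗
job_id=84: ✗
job_id=85: ✓ → 169
job_id=86: ✓ → 8
job_id=87: ✓ → 140
job_id=88: ✓ → 124
job_id=89: ✗
job_id=90: ✗
job_id=91: ✓ → 2
job_id=92: ✓ → 226
runtime_s_sum = 3 + 17 + 249 + 169 + 8 + 140 + 124 + 2 + 226 = 938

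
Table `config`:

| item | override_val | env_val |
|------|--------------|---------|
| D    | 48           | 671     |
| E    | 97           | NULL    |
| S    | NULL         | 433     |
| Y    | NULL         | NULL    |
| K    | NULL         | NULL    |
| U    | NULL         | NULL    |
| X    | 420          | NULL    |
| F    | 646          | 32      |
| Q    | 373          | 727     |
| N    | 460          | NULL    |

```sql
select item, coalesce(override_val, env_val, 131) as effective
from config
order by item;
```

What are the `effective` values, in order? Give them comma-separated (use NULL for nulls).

item=D: override_val=48 → 48
item=E: override_val=97 → 97
item=F: override_val=646 → 646
item=K: override_val=NULL, env_val=NULL, → literal 131 → 131
item=N: override_val=460 → 460
item=Q: override_val=373 → 373
item=S: override_val=NULL, env_val=433 → 433
item=U: override_val=NULL, env_val=NULL, → literal 131 → 131
item=X: override_val=420 → 420
item=Y: override_val=NULL, env_val=NULL, → literal 131 → 131

48, 97, 646, 131, 460, 373, 433, 131, 420, 131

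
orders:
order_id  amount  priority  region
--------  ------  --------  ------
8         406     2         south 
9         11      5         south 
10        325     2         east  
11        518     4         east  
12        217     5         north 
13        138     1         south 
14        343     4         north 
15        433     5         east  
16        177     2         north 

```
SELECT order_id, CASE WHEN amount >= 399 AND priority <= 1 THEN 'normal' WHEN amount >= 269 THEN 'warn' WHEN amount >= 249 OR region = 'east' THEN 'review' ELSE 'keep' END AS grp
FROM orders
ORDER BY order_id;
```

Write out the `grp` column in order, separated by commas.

order_id=8: amount >= 269 → warn
order_id=9: ELSE → keep
order_id=10: amount >= 269 → warn
order_id=11: amount >= 269 → warn
order_id=12: ELSE → keep
order_id=13: ELSE → keep
order_id=14: amount >= 269 → warn
order_id=15: amount >= 269 → warn
order_id=16: ELSE → keep

warn, keep, warn, warn, keep, keep, warn, warn, keep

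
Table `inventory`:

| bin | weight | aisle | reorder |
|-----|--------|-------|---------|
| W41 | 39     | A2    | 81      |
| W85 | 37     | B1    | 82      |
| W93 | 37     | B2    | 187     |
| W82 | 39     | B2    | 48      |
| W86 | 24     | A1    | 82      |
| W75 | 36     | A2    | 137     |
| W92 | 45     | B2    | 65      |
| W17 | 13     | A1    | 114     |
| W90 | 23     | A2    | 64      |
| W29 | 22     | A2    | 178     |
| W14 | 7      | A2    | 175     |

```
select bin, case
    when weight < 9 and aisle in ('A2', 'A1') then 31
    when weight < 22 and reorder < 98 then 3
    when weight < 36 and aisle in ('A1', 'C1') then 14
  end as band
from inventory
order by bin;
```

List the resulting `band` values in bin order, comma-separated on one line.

bin=W14: weight < 9 and aisle in ('A2', 'A1') → 31
bin=W17: weight < 36 and aisle in ('A1', 'C1') → 14
bin=W29: (no match → NULL) → NULL
bin=W41: (no match → NULL) → NULL
bin=W75: (no match → NULL) → NULL
bin=W82: (no match → NULL) → NULL
bin=W85: (no match → NULL) → NULL
bin=W86: weight < 36 and aisle in ('A1', 'C1') → 14
bin=W90: (no match → NULL) → NULL
bin=W92: (no match → NULL) → NULL
bin=W93: (no match → NULL) → NULL

31, 14, NULL, NULL, NULL, NULL, NULL, 14, NULL, NULL, NULL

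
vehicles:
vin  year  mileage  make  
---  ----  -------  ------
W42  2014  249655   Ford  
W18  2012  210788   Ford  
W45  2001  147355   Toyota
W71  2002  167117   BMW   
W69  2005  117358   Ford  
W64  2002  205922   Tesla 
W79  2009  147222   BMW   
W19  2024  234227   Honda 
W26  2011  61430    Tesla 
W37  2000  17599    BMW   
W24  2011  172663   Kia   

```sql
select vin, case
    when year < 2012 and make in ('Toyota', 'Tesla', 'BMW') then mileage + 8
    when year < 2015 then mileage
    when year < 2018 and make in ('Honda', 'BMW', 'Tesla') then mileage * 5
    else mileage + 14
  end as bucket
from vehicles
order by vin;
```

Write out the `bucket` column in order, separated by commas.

210788, 234241, 172663, 61438, 17607, 249655, 147363, 205930, 117358, 167125, 147230

vin=W18: year < 2015 → 210788
vin=W19: ELSE → 234241
vin=W24: year < 2015 → 172663
vin=W26: year < 2012 and make in ('Toyota', 'Tesla', 'BMW') → 61438
vin=W37: year < 2012 and make in ('Toyota', 'Tesla', 'BMW') → 17607
vin=W42: year < 2015 → 249655
vin=W45: year < 2012 and make in ('Toyota', 'Tesla', 'BMW') → 147363
vin=W64: year < 2012 and make in ('Toyota', 'Tesla', 'BMW') → 205930
vin=W69: year < 2015 → 117358
vin=W71: year < 2012 and make in ('Toyota', 'Tesla', 'BMW') → 167125
vin=W79: year < 2012 and make in ('Toyota', 'Tesla', 'BMW') → 147230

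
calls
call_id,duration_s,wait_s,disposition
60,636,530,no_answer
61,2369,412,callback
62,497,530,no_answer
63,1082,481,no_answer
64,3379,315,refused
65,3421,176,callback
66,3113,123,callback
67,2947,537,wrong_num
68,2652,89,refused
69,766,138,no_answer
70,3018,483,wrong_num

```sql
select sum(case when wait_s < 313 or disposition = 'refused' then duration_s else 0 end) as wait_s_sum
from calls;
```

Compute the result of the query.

13331

call_id=60: ✗
call_id=61: ✗
call_id=62: ✗
call_id=63: ✗
call_id=64: ✓ → 3379
call_id=65: ✓ → 3421
call_id=66: ✓ → 3113
call_id=67: ✗
call_id=68: ✓ → 2652
call_id=69: ✓ → 766
call_id=70: ✗
wait_s_sum = 3379 + 3421 + 3113 + 2652 + 766 = 13331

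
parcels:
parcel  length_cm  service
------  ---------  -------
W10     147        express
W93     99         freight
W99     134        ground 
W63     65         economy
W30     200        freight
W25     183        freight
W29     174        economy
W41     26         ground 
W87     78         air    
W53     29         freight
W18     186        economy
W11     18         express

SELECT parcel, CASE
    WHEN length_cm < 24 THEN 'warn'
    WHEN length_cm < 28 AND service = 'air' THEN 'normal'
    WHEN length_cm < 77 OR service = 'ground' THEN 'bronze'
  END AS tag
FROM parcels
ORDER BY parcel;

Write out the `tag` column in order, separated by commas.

parcel=W10: (no match → NULL) → NULL
parcel=W11: length_cm < 24 → warn
parcel=W18: (no match → NULL) → NULL
parcel=W25: (no match → NULL) → NULL
parcel=W29: (no match → NULL) → NULL
parcel=W30: (no match → NULL) → NULL
parcel=W41: length_cm < 77 OR service = 'ground' → bronze
parcel=W53: length_cm < 77 OR service = 'ground' → bronze
parcel=W63: length_cm < 77 OR service = 'ground' → bronze
parcel=W87: (no match → NULL) → NULL
parcel=W93: (no match → NULL) → NULL
parcel=W99: length_cm < 77 OR service = 'ground' → bronze

NULL, warn, NULL, NULL, NULL, NULL, bronze, bronze, bronze, NULL, NULL, bronze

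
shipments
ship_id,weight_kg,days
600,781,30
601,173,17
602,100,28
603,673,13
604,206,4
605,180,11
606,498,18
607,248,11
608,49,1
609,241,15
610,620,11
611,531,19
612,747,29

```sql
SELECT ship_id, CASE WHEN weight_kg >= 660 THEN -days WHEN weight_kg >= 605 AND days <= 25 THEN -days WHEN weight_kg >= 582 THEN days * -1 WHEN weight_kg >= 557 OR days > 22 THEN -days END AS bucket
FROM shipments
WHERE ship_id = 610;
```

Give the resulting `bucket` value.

ship_id = 610: weight_kg=620, days=11.
weight_kg >= 660 → false
weight_kg >= 605 AND days <= 25 → true → -11

-11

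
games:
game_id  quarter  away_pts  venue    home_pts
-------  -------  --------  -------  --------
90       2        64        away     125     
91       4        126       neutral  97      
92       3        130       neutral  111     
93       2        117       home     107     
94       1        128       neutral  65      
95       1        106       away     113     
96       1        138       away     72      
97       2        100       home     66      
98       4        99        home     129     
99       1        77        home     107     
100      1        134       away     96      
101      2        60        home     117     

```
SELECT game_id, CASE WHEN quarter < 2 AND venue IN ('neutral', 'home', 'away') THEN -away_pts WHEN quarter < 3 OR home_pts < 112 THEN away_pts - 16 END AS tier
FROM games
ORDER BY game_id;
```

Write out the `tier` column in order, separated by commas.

48, 110, 114, 101, -128, -106, -138, 84, NULL, -77, -134, 44

game_id=90: quarter < 3 OR home_pts < 112 → 48
game_id=91: quarter < 3 OR home_pts < 112 → 110
game_id=92: quarter < 3 OR home_pts < 112 → 114
game_id=93: quarter < 3 OR home_pts < 112 → 101
game_id=94: quarter < 2 AND venue IN ('neutral', 'home', 'away') → -128
game_id=95: quarter < 2 AND venue IN ('neutral', 'home', 'away') → -106
game_id=96: quarter < 2 AND venue IN ('neutral', 'home', 'away') → -138
game_id=97: quarter < 3 OR home_pts < 112 → 84
game_id=98: (no match → NULL) → NULL
game_id=99: quarter < 2 AND venue IN ('neutral', 'home', 'away') → -77
game_id=100: quarter < 2 AND venue IN ('neutral', 'home', 'away') → -134
game_id=101: quarter < 3 OR home_pts < 112 → 44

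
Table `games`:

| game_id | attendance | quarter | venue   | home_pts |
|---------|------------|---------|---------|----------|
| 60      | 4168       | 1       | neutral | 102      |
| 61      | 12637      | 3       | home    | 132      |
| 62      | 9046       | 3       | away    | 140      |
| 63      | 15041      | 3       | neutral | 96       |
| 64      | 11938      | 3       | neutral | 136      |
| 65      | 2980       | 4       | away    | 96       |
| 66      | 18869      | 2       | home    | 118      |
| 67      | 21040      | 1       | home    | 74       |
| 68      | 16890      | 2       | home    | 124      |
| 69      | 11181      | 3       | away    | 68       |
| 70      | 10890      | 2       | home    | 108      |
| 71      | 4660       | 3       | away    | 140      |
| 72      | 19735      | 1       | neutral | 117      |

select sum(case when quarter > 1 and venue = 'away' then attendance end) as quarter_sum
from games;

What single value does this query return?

27867

game_id=60: ✗
game_id=61: ✗
game_id=62: ✓ → 9046
game_id=63: ✗
game_id=64: ✗
game_id=65: ✓ → 2980
game_id=66: ✗
game_id=67: ✗
game_id=68: ✗
game_id=69: ✓ → 11181
game_id=70: ✗
game_id=71: ✓ → 4660
game_id=72: ✗
quarter_sum = 9046 + 2980 + 11181 + 4660 = 27867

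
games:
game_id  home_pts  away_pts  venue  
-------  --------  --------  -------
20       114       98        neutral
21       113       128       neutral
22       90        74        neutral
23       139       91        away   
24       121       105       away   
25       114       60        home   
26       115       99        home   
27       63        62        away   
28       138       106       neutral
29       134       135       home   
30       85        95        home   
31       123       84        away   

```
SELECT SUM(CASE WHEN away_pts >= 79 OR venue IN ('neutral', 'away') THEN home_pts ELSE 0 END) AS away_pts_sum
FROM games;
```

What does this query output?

game_id=20: ✓ → 114
game_id=21: ✓ → 113
game_id=22: ✓ → 90
game_id=23: ✓ → 139
game_id=24: ✓ → 121
game_id=25: ✗
game_id=26: ✓ → 115
game_id=27: ✓ → 63
game_id=28: ✓ → 138
game_id=29: ✓ → 134
game_id=30: ✓ → 85
game_id=31: ✓ → 123
away_pts_sum = 114 + 113 + 90 + 139 + 121 + 115 + 63 + 138 + 134 + 85 + 123 = 1235

1235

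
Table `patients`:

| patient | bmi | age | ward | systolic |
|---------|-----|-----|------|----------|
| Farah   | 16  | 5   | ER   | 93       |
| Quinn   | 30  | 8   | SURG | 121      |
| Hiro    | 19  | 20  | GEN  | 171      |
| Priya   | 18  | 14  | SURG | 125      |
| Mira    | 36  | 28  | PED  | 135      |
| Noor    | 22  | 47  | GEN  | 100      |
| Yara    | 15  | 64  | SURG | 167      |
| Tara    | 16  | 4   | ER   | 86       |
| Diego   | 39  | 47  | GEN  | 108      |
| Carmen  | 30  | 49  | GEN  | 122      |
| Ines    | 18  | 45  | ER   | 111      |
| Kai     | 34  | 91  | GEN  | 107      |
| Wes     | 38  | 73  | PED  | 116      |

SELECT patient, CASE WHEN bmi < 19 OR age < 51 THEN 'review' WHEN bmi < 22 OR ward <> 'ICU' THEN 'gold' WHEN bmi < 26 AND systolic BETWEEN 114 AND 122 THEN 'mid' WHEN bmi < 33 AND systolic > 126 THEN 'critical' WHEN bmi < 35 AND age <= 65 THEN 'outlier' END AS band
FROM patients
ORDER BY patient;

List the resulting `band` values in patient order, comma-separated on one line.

review, review, review, review, review, gold, review, review, review, review, review, gold, review

patient=Carmen: bmi < 19 OR age < 51 → review
patient=Diego: bmi < 19 OR age < 51 → review
patient=Farah: bmi < 19 OR age < 51 → review
patient=Hiro: bmi < 19 OR age < 51 → review
patient=Ines: bmi < 19 OR age < 51 → review
patient=Kai: bmi < 22 OR ward <> 'ICU' → gold
patient=Mira: bmi < 19 OR age < 51 → review
patient=Noor: bmi < 19 OR age < 51 → review
patient=Priya: bmi < 19 OR age < 51 → review
patient=Quinn: bmi < 19 OR age < 51 → review
patient=Tara: bmi < 19 OR age < 51 → review
patient=Wes: bmi < 22 OR ward <> 'ICU' → gold
patient=Yara: bmi < 19 OR age < 51 → review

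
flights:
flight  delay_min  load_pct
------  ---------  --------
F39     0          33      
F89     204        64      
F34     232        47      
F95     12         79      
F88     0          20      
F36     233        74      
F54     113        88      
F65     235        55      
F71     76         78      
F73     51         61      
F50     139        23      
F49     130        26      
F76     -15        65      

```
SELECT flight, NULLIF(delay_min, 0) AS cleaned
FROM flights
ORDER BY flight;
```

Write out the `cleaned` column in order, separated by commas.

flight=F34: delay_min=232 vs 0: differ → 232
flight=F36: delay_min=233 vs 0: differ → 233
flight=F39: delay_min=0 vs 0: equal → NULL
flight=F49: delay_min=130 vs 0: differ → 130
flight=F50: delay_min=139 vs 0: differ → 139
flight=F54: delay_min=113 vs 0: differ → 113
flight=F65: delay_min=235 vs 0: differ → 235
flight=F71: delay_min=76 vs 0: differ → 76
flight=F73: delay_min=51 vs 0: differ → 51
flight=F76: delay_min=-15 vs 0: differ → -15
flight=F88: delay_min=0 vs 0: equal → NULL
flight=F89: delay_min=204 vs 0: differ → 204
flight=F95: delay_min=12 vs 0: differ → 12

232, 233, NULL, 130, 139, 113, 235, 76, 51, -15, NULL, 204, 12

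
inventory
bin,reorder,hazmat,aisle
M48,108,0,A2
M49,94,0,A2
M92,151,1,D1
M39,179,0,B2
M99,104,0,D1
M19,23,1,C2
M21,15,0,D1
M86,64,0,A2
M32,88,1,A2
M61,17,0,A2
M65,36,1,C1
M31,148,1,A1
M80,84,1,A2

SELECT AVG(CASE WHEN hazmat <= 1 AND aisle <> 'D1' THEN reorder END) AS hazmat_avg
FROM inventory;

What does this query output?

bin=M48: ✓ → 108
bin=M49: ✓ → 94
bin=M92: ✗
bin=M39: ✓ → 179
bin=M99: ✗
bin=M19: ✓ → 23
bin=M21: ✗
bin=M86: ✓ → 64
bin=M32: ✓ → 88
bin=M61: ✓ → 17
bin=M65: ✓ → 36
bin=M31: ✓ → 148
bin=M80: ✓ → 84
hazmat_avg = (108 + 94 + 179 + 23 + 64 + 88 + 17 + 36 + 148 + 84) / 10 = 84.1

84.1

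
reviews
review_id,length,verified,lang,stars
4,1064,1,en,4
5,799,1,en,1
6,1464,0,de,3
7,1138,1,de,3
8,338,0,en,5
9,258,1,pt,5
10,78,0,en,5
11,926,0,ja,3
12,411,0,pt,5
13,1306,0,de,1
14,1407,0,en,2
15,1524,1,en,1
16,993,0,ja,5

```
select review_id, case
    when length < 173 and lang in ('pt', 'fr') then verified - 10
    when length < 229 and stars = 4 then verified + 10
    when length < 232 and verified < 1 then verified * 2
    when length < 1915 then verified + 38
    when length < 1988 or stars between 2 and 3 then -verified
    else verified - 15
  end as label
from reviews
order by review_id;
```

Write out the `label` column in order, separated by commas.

39, 39, 38, 39, 38, 39, 0, 38, 38, 38, 38, 39, 38

review_id=4: length < 1915 → 39
review_id=5: length < 1915 → 39
review_id=6: length < 1915 → 38
review_id=7: length < 1915 → 39
review_id=8: length < 1915 → 38
review_id=9: length < 1915 → 39
review_id=10: length < 232 and verified < 1 → 0
review_id=11: length < 1915 → 38
review_id=12: length < 1915 → 38
review_id=13: length < 1915 → 38
review_id=14: length < 1915 → 38
review_id=15: length < 1915 → 39
review_id=16: length < 1915 → 38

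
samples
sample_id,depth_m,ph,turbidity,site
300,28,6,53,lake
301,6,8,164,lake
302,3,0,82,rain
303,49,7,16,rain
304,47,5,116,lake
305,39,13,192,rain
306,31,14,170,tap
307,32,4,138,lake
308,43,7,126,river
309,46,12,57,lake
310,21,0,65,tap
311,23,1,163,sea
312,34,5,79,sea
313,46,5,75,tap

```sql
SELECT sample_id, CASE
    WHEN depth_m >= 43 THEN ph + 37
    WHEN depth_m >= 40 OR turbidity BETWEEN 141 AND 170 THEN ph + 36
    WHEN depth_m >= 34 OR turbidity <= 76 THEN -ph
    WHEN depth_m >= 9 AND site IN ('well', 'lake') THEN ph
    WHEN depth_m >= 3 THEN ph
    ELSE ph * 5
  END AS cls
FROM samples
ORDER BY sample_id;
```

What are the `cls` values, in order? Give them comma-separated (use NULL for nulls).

-6, 44, 0, 44, 42, -13, 50, 4, 44, 49, 0, 37, -5, 42

sample_id=300: depth_m >= 34 OR turbidity <= 76 → -6
sample_id=301: depth_m >= 40 OR turbidity BETWEEN 141 AND 170 → 44
sample_id=302: depth_m >= 3 → 0
sample_id=303: depth_m >= 43 → 44
sample_id=304: depth_m >= 43 → 42
sample_id=305: depth_m >= 34 OR turbidity <= 76 → -13
sample_id=306: depth_m >= 40 OR turbidity BETWEEN 141 AND 170 → 50
sample_id=307: depth_m >= 9 AND site IN ('well', 'lake') → 4
sample_id=308: depth_m >= 43 → 44
sample_id=309: depth_m >= 43 → 49
sample_id=310: depth_m >= 34 OR turbidity <= 76 → 0
sample_id=311: depth_m >= 40 OR turbidity BETWEEN 141 AND 170 → 37
sample_id=312: depth_m >= 34 OR turbidity <= 76 → -5
sample_id=313: depth_m >= 43 → 42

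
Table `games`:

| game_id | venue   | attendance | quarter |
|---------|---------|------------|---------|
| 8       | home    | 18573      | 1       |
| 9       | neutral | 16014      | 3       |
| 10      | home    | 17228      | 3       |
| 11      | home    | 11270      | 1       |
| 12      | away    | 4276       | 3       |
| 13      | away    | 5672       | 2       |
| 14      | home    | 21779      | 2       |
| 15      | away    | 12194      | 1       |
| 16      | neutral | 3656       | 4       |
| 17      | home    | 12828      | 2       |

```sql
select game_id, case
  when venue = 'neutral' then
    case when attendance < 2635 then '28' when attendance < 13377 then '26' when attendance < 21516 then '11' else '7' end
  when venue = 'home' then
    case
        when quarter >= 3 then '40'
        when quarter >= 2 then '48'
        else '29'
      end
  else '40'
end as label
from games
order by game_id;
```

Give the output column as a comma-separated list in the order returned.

game_id=8: venue='home' → inner[ELSE] → 29
game_id=9: venue='neutral' → inner[attendance < 21516] → 11
game_id=10: venue='home' → inner[quarter >= 3] → 40
game_id=11: venue='home' → inner[ELSE] → 29
game_id=12: venue='away' → outer ELSE → 40
game_id=13: venue='away' → outer ELSE → 40
game_id=14: venue='home' → inner[quarter >= 2] → 48
game_id=15: venue='away' → outer ELSE → 40
game_id=16: venue='neutral' → inner[attendance < 13377] → 26
game_id=17: venue='home' → inner[quarter >= 2] → 48

29, 11, 40, 29, 40, 40, 48, 40, 26, 48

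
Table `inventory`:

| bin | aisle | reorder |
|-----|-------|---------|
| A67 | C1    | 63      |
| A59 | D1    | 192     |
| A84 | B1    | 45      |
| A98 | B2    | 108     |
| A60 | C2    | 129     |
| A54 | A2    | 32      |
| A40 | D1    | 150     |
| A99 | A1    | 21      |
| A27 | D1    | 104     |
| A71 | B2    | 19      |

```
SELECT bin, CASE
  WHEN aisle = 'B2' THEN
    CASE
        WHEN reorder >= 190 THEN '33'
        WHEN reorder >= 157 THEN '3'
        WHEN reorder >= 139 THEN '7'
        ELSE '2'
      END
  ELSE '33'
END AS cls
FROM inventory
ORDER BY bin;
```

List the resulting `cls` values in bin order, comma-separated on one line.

33, 33, 33, 33, 33, 33, 2, 33, 2, 33

bin=A27: aisle='D1' → outer ELSE → 33
bin=A40: aisle='D1' → outer ELSE → 33
bin=A54: aisle='A2' → outer ELSE → 33
bin=A59: aisle='D1' → outer ELSE → 33
bin=A60: aisle='C2' → outer ELSE → 33
bin=A67: aisle='C1' → outer ELSE → 33
bin=A71: aisle='B2' → inner[ELSE] → 2
bin=A84: aisle='B1' → outer ELSE → 33
bin=A98: aisle='B2' → inner[ELSE] → 2
bin=A99: aisle='A1' → outer ELSE → 33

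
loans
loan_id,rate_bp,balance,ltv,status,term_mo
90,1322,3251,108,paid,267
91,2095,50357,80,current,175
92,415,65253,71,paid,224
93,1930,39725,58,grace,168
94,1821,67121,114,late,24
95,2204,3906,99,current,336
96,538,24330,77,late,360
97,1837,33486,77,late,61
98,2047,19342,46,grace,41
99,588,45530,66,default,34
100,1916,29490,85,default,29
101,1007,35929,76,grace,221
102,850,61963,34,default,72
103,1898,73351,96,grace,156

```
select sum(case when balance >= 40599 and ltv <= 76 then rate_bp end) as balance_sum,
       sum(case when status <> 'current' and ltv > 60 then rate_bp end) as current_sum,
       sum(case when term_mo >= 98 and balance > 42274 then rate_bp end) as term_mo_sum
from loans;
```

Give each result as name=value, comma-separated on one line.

[balance_sum: balance >= 40599 and ltv <= 76]
loan_id=90: ✗
loan_id=91: ✗
loan_id=92: ✓ → 415
loan_id=93: ✗
loan_id=94: ✗
loan_id=95: ✗
loan_id=96: ✗
loan_id=97: ✗
loan_id=98: ✗
loan_id=99: ✓ → 588
loan_id=100: ✗
loan_id=101: ✗
loan_id=102: ✓ → 850
loan_id=103: ✗
balance_sum = 415 + 588 + 850 = 1853
—
[current_sum: status <> 'current' and ltv > 60]
loan_id=90: ✓ → 1322
loan_id=91: ✗
loan_id=92: ✓ → 415
loan_id=93: ✗
loan_id=94: ✓ → 1821
loan_id=95: ✗
loan_id=96: ✓ → 538
loan_id=97: ✓ → 1837
loan_id=98: ✗
loan_id=99: ✓ → 588
loan_id=100: ✓ → 1916
loan_id=101: ✓ → 1007
loan_id=102: ✗
loan_id=103: ✓ → 1898
current_sum = 1322 + 415 + 1821 + 538 + 1837 + 588 + 1916 + 1007 + 1898 = 11342
—
[term_mo_sum: term_mo >= 98 and balance > 42274]
loan_id=90: ✗
loan_id=91: ✓ → 2095
loan_id=92: ✓ → 415
loan_id=93: ✗
loan_id=94: ✗
loan_id=95: ✗
loan_id=96: ✗
loan_id=97: ✗
loan_id=98: ✗
loan_id=99: ✗
loan_id=100: ✗
loan_id=101: ✗
loan_id=102: ✗
loan_id=103: ✓ → 1898
term_mo_sum = 2095 + 415 + 1898 = 4408

balance_sum=1853, current_sum=11342, term_mo_sum=4408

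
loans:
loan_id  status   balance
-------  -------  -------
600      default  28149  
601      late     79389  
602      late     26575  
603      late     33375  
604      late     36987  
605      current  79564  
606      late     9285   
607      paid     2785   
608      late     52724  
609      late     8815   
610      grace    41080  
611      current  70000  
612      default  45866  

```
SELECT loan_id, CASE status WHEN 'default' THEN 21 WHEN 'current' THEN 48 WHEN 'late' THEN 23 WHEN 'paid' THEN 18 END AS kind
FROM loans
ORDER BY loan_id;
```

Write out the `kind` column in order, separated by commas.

loan_id=600: status='default' → 21
loan_id=601: status='late' → 23
loan_id=602: status='late' → 23
loan_id=603: status='late' → 23
loan_id=604: status='late' → 23
loan_id=605: status='current' → 48
loan_id=606: status='late' → 23
loan_id=607: status='paid' → 18
loan_id=608: status='late' → 23
loan_id=609: status='late' → 23
loan_id=610: (no match → NULL) → NULL
loan_id=611: status='current' → 48
loan_id=612: status='default' → 21

21, 23, 23, 23, 23, 48, 23, 18, 23, 23, NULL, 48, 21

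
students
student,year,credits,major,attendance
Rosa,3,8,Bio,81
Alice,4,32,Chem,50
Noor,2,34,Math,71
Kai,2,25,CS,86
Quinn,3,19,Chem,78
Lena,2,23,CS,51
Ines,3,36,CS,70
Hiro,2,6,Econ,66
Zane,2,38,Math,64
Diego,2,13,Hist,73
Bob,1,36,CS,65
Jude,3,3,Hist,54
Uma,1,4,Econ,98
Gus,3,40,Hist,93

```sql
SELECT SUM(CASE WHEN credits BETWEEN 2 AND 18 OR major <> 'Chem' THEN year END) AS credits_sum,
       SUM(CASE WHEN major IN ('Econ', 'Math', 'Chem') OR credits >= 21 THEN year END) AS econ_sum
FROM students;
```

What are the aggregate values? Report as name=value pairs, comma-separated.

[credits_sum: credits BETWEEN 2 AND 18 OR major <> 'Chem']
student=Rosa: ✓ → 3
student=Alice: ✗
student=Noor: ✓ → 2
student=Kai: ✓ → 2
student=Quinn: ✗
student=Lena: ✓ → 2
student=Ines: ✓ → 3
student=Hiro: ✓ → 2
student=Zane: ✓ → 2
student=Diego: ✓ → 2
student=Bob: ✓ → 1
student=Jude: ✓ → 3
student=Uma: ✓ → 1
student=Gus: ✓ → 3
credits_sum = 3 + 2 + 2 + 2 + 3 + 2 + 2 + 2 + 1 + 3 + 1 + 3 = 26
—
[econ_sum: major IN ('Econ', 'Math', 'Chem') OR credits >= 21]
student=Rosa: ✗
student=Alice: ✓ → 4
student=Noor: ✓ → 2
student=Kai: ✓ → 2
student=Quinn: ✓ → 3
student=Lena: ✓ → 2
student=Ines: ✓ → 3
student=Hiro: ✓ → 2
student=Zane: ✓ → 2
student=Diego: ✗
student=Bob: ✓ → 1
student=Jude: ✗
student=Uma: ✓ → 1
student=Gus: ✓ → 3
econ_sum = 4 + 2 + 2 + 3 + 2 + 3 + 2 + 2 + 1 + 1 + 3 = 25

credits_sum=26, econ_sum=25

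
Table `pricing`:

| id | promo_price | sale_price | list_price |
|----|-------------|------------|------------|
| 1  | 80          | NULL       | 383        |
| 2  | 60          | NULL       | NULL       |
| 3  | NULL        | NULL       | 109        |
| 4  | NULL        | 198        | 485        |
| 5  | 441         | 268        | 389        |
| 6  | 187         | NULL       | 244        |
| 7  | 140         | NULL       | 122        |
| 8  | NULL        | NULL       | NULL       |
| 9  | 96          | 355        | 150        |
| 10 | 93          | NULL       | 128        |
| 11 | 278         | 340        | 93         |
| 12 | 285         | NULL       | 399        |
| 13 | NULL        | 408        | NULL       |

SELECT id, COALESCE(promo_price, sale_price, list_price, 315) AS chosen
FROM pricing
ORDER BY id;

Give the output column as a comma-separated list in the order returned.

id=1: promo_price=80 → 80
id=2: promo_price=60 → 60
id=3: promo_price=NULL, sale_price=NULL, list_price=109 → 109
id=4: promo_price=NULL, sale_price=198 → 198
id=5: promo_price=441 → 441
id=6: promo_price=187 → 187
id=7: promo_price=140 → 140
id=8: promo_price=NULL, sale_price=NULL, list_price=NULL, → literal 315 → 315
id=9: promo_price=96 → 96
id=10: promo_price=93 → 93
id=11: promo_price=278 → 278
id=12: promo_price=285 → 285
id=13: promo_price=NULL, sale_price=408 → 408

80, 60, 109, 198, 441, 187, 140, 315, 96, 93, 278, 285, 408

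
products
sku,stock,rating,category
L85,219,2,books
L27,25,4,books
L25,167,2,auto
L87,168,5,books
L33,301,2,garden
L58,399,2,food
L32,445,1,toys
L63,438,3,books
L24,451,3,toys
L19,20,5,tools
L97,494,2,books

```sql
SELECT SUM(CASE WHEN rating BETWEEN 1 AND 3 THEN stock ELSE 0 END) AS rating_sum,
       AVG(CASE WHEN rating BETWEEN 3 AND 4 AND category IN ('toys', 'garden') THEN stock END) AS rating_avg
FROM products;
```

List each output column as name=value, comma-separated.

[rating_sum: rating BETWEEN 1 AND 3]
sku=L85: ✓ → 219
sku=L27: ✗
sku=L25: ✓ → 167
sku=L87: ✗
sku=L33: ✓ → 301
sku=L58: ✓ → 399
sku=L32: ✓ → 445
sku=L63: ✓ → 438
sku=L24: ✓ → 451
sku=L19: ✗
sku=L97: ✓ → 494
rating_sum = 219 + 167 + 301 + 399 + 445 + 438 + 451 + 494 = 2914
—
[rating_avg: rating BETWEEN 3 AND 4 AND category IN ('toys', 'garden')]
sku=L85: ✗
sku=L27: ✗
sku=L25: ✗
sku=L87: ✗
sku=L33: ✗
sku=L58: ✗
sku=L32: ✗
sku=L63: ✗
sku=L24: ✓ → 451
sku=L19: ✗
sku=L97: ✗
rating_avg = 451

rating_sum=2914, rating_avg=451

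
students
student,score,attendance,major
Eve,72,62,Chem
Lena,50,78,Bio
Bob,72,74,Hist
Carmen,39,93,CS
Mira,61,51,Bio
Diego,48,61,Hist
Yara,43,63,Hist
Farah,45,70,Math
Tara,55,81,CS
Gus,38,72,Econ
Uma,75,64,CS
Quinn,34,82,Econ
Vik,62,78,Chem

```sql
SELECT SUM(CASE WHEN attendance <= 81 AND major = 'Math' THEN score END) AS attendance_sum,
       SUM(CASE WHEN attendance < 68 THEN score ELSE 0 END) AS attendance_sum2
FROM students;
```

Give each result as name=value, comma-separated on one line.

[attendance_sum: attendance <= 81 AND major = 'Math']
student=Eve: ✗
student=Lena: ✗
student=Bob: ✗
student=Carmen: ✗
student=Mira: ✗
student=Diego: ✗
student=Yara: ✗
student=Farah: ✓ → 45
student=Tara: ✗
student=Gus: ✗
student=Uma: ✗
student=Quinn: ✗
student=Vik: ✗
attendance_sum = 45
—
[attendance_sum2: attendance < 68]
student=Eve: ✓ → 72
student=Lena: ✗
student=Bob: ✗
student=Carmen: ✗
student=Mira: ✓ → 61
student=Diego: ✓ → 48
student=Yara: ✓ → 43
student=Farah: ✗
student=Tara: ✗
student=Gus: ✗
student=Uma: ✓ → 75
student=Quinn: ✗
student=Vik: ✗
attendance_sum2 = 72 + 61 + 48 + 43 + 75 = 299

attendance_sum=45, attendance_sum2=299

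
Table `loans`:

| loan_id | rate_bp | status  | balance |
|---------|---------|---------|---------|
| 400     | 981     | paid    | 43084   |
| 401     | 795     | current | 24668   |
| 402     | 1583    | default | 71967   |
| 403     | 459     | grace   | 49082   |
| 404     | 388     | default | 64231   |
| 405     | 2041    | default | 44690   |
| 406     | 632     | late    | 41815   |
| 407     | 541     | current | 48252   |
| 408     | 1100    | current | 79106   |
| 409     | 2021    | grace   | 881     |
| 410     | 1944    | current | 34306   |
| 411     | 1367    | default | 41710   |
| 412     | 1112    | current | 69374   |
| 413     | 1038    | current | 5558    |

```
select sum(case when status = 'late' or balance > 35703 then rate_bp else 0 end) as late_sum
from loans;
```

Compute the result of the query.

loan_id=400: ✓ → 981
loan_id=401: ✗
loan_id=402: ✓ → 1583
loan_id=403: ✓ → 459
loan_id=404: ✓ → 388
loan_id=405: ✓ → 2041
loan_id=406: ✓ → 632
loan_id=407: ✓ → 541
loan_id=408: ✓ → 1100
loan_id=409: ✗
loan_id=410: ✗
loan_id=411: ✓ → 1367
loan_id=412: ✓ → 1112
loan_id=413: ✗
late_sum = 981 + 1583 + 459 + 388 + 2041 + 632 + 541 + 1100 + 1367 + 1112 = 10204

10204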